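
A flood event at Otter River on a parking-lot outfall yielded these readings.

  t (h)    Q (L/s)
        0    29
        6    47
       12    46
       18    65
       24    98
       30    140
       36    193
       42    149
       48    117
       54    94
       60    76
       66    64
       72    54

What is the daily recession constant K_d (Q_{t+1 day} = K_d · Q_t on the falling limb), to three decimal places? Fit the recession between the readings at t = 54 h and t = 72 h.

Between t = 54 h and t = 72 h the flow falls from 94 to 54 L/s over 3×6 h = 18 h.
Per-interval ratio K = (54/94)^(1/3) = 0.8313; K_d = K^(24/6) = 0.478.

K_d ≈ 0.478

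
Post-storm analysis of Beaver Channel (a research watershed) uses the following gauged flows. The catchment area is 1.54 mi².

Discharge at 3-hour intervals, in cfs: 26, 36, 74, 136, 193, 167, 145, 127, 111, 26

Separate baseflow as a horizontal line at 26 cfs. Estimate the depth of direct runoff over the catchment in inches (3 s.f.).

Direct runoff: 0.0, 10.0, 48.0, 110.0, 167.0, 141.0, 119.0, 101.0, 85.0, 0.0 cfs; ΣQ_DR = 781.0 cfs.
V = ΣQ_DR · Δt = 781.0 × 10800 s = 8.435 × 10^6 ft³.
Over A = 1.54 mi², depth = V / A = 2.36 in.

d ≈ 2.36 in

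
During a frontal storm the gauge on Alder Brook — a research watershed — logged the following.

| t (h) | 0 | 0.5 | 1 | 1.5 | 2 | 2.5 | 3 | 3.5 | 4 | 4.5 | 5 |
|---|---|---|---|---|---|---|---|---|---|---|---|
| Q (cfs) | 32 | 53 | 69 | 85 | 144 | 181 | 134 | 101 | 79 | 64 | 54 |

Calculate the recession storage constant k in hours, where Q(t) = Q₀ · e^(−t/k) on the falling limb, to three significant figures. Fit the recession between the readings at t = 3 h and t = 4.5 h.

k ≈ 2.03 h

On the falling limb, Q drops from 134 to 64 cfs between t = 3 h and t = 4.5 h (Δt = 1.5 h).
k = −Δt / ln(Q₂/Q₁) = −1.5 / ln(64/134) = 2.03 h.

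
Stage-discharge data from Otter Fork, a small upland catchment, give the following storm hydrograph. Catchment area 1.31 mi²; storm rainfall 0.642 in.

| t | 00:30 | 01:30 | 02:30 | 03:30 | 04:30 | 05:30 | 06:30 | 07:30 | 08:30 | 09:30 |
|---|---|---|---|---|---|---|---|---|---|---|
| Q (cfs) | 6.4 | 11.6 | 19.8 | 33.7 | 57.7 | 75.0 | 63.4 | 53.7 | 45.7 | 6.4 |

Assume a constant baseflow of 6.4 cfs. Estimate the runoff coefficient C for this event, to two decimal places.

C ≈ 0.57

ΣQ_DR = 309.4 cfs; V = ΣQ_DR·Δt = 1.114 × 10^6 ft³.
Runoff depth d = V / A = 0.3660 in.
C = d / P = 0.3660 / 0.642 = 0.57.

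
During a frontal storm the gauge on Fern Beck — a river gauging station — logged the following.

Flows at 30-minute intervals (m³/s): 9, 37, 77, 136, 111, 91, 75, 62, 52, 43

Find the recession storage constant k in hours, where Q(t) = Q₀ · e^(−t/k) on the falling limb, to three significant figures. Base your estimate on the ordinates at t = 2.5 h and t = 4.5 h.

On the falling limb, Q drops from 91 to 43 m³/s between t = 2.5 h and t = 4.5 h (Δt = 2 h).
k = −Δt / ln(Q₂/Q₁) = −2 / ln(43/91) = 2.67 h.

k ≈ 2.67 h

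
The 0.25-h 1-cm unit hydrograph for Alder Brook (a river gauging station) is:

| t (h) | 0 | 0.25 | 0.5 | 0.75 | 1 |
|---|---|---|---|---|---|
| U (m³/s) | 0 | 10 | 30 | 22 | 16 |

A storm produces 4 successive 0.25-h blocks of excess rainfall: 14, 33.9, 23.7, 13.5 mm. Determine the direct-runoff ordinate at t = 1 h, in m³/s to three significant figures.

By discrete convolution, Q_j = Σ (P_i / 10 mm) · U_{j−i}.
At t = 1 h (j=4): Q = (14/10)·16 + (33.9/10)·22 + (23.7/10)·30 + (13.5/10)·10 = 182 m³/s.

Q ≈ 182 m³/s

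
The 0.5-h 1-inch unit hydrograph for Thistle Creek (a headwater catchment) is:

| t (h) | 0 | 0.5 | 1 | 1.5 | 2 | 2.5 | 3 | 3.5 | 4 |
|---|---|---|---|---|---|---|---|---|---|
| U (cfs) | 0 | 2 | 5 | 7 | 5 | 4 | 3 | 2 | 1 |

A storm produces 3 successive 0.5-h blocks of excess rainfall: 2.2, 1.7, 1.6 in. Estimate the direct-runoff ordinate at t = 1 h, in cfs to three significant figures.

By discrete convolution, Q_j = Σ (P_i / 1 in) · U_{j−i}.
At t = 1 h (j=2): Q = (2.2/1)·5 + (1.7/1)·2 + (1.6/1)·0 = 14.4 cfs.

Q ≈ 14.4 cfs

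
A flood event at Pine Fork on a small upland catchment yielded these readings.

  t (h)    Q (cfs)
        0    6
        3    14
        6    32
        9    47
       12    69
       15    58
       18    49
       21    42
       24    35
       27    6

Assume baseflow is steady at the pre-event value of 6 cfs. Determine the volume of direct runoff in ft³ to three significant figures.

Direct-runoff ordinates (Q − Q_b): 0.0, 8.0, 26.0, 41.0, 63.0, 52.0, 43.0, 36.0, 29.0, 0.0 cfs.
ΣQ_DR = 298.0 cfs.
With Δt = 3 h = 10800 s, V = ΣQ_DR · Δt = 298.0 × 10800 = 3.22 × 10^6 ft³.

V ≈ 3.22 × 10^6 ft³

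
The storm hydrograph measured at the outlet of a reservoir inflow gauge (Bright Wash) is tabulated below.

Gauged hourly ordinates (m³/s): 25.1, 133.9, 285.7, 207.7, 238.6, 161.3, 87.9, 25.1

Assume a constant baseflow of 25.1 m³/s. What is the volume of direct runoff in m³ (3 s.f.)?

Direct-runoff ordinates (Q − Q_b): 0.0, 108.8, 260.6, 182.6, 213.5, 136.2, 62.8, 0.0 m³/s.
ΣQ_DR = 964.5 m³/s.
With Δt = 1 h = 3600 s, V = ΣQ_DR · Δt = 964.5 × 3600 = 3.47 × 10^6 m³.

V ≈ 3.47 × 10^6 m³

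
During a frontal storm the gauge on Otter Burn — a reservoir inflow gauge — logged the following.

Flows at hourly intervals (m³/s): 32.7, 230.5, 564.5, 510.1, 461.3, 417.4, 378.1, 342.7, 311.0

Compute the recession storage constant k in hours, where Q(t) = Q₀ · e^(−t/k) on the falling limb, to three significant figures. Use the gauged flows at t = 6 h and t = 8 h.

On the falling limb, Q drops from 378.1 to 311.0 m³/s between t = 6 h and t = 8 h (Δt = 2 h).
k = −Δt / ln(Q₂/Q₁) = −2 / ln(311.0/378.1) = 10.2 h.

k ≈ 10.2 h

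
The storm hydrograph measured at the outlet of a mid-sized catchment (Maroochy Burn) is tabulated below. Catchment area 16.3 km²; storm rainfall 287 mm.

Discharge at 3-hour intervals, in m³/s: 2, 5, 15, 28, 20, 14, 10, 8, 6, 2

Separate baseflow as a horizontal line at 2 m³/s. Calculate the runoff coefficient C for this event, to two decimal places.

ΣQ_DR = 90.00 m³/s; V = ΣQ_DR·Δt = 9.720 × 10^5 m³.
Runoff depth d = V / A = 59.63 mm.
C = d / P = 59.63 / 287 = 0.21.

C ≈ 0.21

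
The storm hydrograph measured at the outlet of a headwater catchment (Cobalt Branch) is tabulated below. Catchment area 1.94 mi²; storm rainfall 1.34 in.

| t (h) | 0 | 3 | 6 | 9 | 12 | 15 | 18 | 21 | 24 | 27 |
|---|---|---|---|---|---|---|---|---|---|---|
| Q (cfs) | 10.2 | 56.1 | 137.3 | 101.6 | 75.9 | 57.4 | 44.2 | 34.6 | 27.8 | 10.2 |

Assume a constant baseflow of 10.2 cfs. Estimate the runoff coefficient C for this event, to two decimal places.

ΣQ_DR = 453.3 cfs; V = ΣQ_DR·Δt = 4.896 × 10^6 ft³.
Runoff depth d = V / A = 1.086 in.
C = d / P = 1.086 / 1.34 = 0.81.

C ≈ 0.81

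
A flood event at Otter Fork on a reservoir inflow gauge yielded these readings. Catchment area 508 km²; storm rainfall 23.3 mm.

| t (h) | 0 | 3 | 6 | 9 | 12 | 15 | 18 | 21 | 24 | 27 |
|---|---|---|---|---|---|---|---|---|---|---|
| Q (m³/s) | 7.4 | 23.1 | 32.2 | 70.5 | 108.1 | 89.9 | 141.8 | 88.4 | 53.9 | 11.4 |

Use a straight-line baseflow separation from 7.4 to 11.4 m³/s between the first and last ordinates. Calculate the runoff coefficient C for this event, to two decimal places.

ΣQ_DR = 532.7 m³/s; V = ΣQ_DR·Δt = 5.753 × 10^6 m³.
Runoff depth d = V / A = 11.33 mm.
C = d / P = 11.33 / 23.3 = 0.49.

C ≈ 0.49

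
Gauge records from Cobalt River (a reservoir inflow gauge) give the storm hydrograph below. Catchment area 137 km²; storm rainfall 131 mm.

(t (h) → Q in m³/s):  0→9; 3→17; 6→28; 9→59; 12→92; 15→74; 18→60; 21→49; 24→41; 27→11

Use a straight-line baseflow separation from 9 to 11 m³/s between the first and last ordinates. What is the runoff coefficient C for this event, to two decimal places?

ΣQ_DR = 340.0 m³/s; V = ΣQ_DR·Δt = 3.672 × 10^6 m³.
Runoff depth d = V / A = 26.80 mm.
C = d / P = 26.80 / 131 = 0.20.

C ≈ 0.20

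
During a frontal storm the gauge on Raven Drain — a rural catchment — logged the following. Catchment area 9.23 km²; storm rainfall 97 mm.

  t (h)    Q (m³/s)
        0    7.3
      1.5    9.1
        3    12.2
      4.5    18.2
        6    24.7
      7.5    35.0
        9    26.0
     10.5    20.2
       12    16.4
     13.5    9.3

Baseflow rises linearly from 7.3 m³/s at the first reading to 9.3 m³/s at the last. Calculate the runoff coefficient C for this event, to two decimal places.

ΣQ_DR = 95.40 m³/s; V = ΣQ_DR·Δt = 5.152 × 10^5 m³.
Runoff depth d = V / A = 55.81 mm.
C = d / P = 55.81 / 97 = 0.58.

C ≈ 0.58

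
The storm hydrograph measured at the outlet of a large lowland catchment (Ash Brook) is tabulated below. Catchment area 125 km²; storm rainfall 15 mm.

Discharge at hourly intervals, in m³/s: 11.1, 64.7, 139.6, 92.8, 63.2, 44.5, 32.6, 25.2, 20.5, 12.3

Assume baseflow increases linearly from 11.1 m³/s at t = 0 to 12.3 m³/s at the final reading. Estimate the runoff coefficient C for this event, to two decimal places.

ΣQ_DR = 389.5 m³/s; V = ΣQ_DR·Δt = 1.402 × 10^6 m³.
Runoff depth d = V / A = 11.22 mm.
C = d / P = 11.22 / 15 = 0.75.

C ≈ 0.75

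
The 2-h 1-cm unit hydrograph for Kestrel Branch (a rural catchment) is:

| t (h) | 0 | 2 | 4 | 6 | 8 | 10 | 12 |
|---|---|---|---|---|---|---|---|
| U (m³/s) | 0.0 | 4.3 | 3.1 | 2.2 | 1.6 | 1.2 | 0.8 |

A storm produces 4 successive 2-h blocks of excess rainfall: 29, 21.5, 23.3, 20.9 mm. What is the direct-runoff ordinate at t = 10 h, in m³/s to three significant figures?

Q ≈ 18.5 m³/s

By discrete convolution, Q_j = Σ (P_i / 10 mm) · U_{j−i}.
At t = 10 h (j=5): Q = (29/10)·1.2 + (21.5/10)·1.6 + (23.3/10)·2.2 + (20.9/10)·3.1 = 18.5 m³/s.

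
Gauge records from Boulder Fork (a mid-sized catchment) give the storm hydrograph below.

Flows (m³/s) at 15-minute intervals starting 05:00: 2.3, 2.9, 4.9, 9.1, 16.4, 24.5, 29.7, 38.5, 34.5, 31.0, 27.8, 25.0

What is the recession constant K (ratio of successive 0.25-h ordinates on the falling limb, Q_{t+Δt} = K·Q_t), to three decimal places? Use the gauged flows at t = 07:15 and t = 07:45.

Using the recession-limb readings at t = 07:15 and t = 07:45: Q falls from 31.0 to 25.0 m³/s over 2 intervals.
K = (Q₂/Q₁)^(1/2) = (25.0/31.0)^(1/2) = 0.898.

K ≈ 0.898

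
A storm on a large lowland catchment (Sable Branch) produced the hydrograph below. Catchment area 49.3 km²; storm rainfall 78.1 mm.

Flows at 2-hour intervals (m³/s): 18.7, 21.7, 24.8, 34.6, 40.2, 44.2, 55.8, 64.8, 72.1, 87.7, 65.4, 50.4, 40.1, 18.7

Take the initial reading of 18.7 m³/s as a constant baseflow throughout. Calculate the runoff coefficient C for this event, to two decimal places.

C ≈ 0.71

ΣQ_DR = 377.4 m³/s; V = ΣQ_DR·Δt = 2.717 × 10^6 m³.
Runoff depth d = V / A = 55.12 mm.
C = d / P = 55.12 / 78.1 = 0.71.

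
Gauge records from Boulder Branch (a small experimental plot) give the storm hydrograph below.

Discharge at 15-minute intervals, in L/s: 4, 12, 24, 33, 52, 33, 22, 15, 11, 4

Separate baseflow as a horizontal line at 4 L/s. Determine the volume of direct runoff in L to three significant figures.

V ≈ 1.53 × 10^5 L

Direct-runoff ordinates (Q − Q_b): 0.0, 8.0, 20.0, 29.0, 48.0, 29.0, 18.0, 11.0, 7.0, 0.0 L/s.
ΣQ_DR = 170.0 L/s.
With Δt = 0.25 h = 900 s, V = ΣQ_DR · Δt = 170.0 × 900 = 1.53 × 10^5 L.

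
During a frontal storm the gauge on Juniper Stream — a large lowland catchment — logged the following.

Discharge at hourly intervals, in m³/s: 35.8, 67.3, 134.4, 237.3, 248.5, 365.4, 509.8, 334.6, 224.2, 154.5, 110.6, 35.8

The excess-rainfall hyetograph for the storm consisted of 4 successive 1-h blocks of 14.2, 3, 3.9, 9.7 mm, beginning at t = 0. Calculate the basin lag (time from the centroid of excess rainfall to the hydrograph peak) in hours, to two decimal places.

Centroid of excess rainfall: t_c = Σ P_i·t̄_i / ΣP_i = 1.7955 h (block centres at 0.5, 1.5, 2.5, 3.5 h).
Hydrograph peak occurs at t = 6 h, so basin lag t_L = 6 − 1.7955 = 4.20 h.

t_L ≈ 4.20 h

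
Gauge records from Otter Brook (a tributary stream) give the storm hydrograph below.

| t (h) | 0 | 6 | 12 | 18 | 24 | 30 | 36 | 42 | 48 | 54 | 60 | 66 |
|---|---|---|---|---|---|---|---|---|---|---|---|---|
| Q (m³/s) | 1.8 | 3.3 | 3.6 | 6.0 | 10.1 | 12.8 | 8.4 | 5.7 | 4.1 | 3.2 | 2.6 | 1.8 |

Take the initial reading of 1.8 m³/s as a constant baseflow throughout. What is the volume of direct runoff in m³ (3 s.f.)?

Direct-runoff ordinates (Q − Q_b): 0.0, 1.5, 1.8, 4.2, 8.3, 11.0, 6.6, 3.9, 2.3, 1.4, 0.8, 0.0 m³/s.
ΣQ_DR = 41.80 m³/s.
With Δt = 6 h = 21600 s, V = ΣQ_DR · Δt = 41.80 × 21600 = 9.03 × 10^5 m³.

V ≈ 9.03 × 10^5 m³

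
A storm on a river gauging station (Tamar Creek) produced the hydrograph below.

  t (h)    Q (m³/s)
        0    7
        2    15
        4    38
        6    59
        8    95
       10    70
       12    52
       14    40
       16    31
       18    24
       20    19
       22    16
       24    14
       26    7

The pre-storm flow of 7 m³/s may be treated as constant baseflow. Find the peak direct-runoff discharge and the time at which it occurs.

Q_p = 88.0 m³/s at t = 8 h

Subtracting baseflow gives direct-runoff ordinates: 0.0, 8.0, 31.0, 52.0, 88.0, 63.0, 45.0, 33.0, 24.0, 17.0, 12.0, 9.0, 7.0, 0.0 m³/s.
The maximum is 88.0 m³/s, occurring at the reading for t = 8 h.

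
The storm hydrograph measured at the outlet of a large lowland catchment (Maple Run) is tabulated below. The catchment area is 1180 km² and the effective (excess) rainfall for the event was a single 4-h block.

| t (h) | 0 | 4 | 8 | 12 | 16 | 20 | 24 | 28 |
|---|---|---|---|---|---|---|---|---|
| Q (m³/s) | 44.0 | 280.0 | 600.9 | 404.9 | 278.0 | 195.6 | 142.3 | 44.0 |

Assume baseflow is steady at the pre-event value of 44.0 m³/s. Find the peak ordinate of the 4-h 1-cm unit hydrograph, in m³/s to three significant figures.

U_p ≈ 279 m³/s

Direct runoff: 0.0, 236.0, 556.9, 360.9, 234.0, 151.6, 98.3, 0.0 m³/s; ΣQ_DR = 1638 m³/s, peak = 556.9 m³/s.
Runoff depth d = ΣQ_DR·Δt / A = 1638 × 14400 / (1180 km²) = 19.99 mm.
The 1-cm UH is the DRH scaled by (10 mm)/d, so U_p = 556.9 × 10/19.99 = 279 m³/s.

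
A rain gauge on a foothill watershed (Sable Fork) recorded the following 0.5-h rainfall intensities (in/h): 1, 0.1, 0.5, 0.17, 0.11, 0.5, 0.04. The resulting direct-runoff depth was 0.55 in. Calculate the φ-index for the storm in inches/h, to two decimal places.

Only the 3 blocks with intensity above φ contribute runoff: 1, 0.5, 0.5 in/h.
Σ(I−φ)·Δt = d  ⇒  (1+0.5+0.5 − 3φ)·0.5 = 0.55
φ = (2.000 − 0.55/0.5) / 3 = 0.30 in/h.

φ ≈ 0.30 in/h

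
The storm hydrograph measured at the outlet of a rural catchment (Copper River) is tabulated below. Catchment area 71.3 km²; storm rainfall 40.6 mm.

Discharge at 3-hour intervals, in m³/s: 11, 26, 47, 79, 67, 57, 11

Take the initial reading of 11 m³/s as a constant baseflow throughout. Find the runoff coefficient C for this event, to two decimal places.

ΣQ_DR = 221.0 m³/s; V = ΣQ_DR·Δt = 2.387 × 10^6 m³.
Runoff depth d = V / A = 33.48 mm.
C = d / P = 33.48 / 40.6 = 0.82.

C ≈ 0.82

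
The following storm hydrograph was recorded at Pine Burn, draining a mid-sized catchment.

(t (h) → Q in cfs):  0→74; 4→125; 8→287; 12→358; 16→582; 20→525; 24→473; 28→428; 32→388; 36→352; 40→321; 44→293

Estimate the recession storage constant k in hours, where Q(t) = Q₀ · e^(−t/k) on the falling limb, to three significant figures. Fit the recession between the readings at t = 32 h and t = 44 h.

On the falling limb, Q drops from 388 to 293 cfs between t = 32 h and t = 44 h (Δt = 12 h).
k = −Δt / ln(Q₂/Q₁) = −12 / ln(293/388) = 42.7 h.

k ≈ 42.7 h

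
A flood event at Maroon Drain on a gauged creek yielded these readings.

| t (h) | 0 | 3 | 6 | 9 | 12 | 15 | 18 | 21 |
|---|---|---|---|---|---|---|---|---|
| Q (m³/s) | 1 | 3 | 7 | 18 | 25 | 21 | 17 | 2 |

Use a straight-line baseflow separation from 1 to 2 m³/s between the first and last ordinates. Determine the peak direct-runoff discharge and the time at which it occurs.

Subtracting baseflow gives direct-runoff ordinates: 0.00, 1.86, 5.71, 16.57, 23.43, 19.29, 15.14, 0.00 m³/s.
The maximum is 23.43 m³/s, occurring at the reading for t = 12 h.

Q_p = 23.43 m³/s at t = 12 h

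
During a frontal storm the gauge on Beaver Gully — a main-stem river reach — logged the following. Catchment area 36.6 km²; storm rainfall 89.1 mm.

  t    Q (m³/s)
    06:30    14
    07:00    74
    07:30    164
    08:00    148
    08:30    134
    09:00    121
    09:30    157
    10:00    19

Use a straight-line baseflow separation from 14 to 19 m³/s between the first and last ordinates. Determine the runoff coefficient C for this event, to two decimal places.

C ≈ 0.39

ΣQ_DR = 699.0 m³/s; V = ΣQ_DR·Δt = 1.258 × 10^6 m³.
Runoff depth d = V / A = 34.38 mm.
C = d / P = 34.38 / 89.1 = 0.39.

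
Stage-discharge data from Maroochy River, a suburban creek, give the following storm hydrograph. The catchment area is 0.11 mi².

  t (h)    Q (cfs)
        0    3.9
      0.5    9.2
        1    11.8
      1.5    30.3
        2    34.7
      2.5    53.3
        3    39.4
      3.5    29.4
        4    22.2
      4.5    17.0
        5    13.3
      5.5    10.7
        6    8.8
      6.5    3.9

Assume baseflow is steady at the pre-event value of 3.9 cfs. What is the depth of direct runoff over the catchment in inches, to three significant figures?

d ≈ 1.64 in

Direct runoff: 0.0, 5.3, 7.9, 26.4, 30.8, 49.4, 35.5, 25.5, 18.3, 13.1, 9.4, 6.8, 4.9, 0.0 cfs; ΣQ_DR = 233.3 cfs.
V = ΣQ_DR · Δt = 233.3 × 1800 s = 4.199 × 10^5 ft³.
Over A = 0.11 mi², depth = V / A = 1.64 in.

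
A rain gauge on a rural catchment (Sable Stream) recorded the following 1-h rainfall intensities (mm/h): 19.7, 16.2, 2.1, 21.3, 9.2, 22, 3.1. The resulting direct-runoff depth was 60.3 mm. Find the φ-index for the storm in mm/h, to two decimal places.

φ ≈ 5.62 mm/h

Only the 5 blocks with intensity above φ contribute runoff: 19.7, 16.2, 21.3, 9.2, 22 mm/h.
Σ(I−φ)·Δt = d  ⇒  (19.7+16.2+21.3+9.2+22 − 5φ)·1 = 60.3
φ = (88.40 − 60.3/1) / 5 = 5.62 mm/h.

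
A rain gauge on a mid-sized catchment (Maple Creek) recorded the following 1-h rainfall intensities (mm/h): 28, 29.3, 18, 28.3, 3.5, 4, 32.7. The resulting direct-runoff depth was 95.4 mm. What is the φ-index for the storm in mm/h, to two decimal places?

Only the 5 blocks with intensity above φ contribute runoff: 28, 29.3, 18, 28.3, 32.7 mm/h.
Σ(I−φ)·Δt = d  ⇒  (28+29.3+18+28.3+32.7 − 5φ)·1 = 95.4
φ = (136.3 − 95.4/1) / 5 = 8.18 mm/h.

φ ≈ 8.18 mm/h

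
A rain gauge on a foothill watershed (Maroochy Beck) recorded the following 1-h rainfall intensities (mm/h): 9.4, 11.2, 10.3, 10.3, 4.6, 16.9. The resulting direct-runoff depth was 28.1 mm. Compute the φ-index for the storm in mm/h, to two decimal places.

Only the 5 blocks with intensity above φ contribute runoff: 9.4, 11.2, 10.3, 10.3, 16.9 mm/h.
Σ(I−φ)·Δt = d  ⇒  (9.4+11.2+10.3+10.3+16.9 − 5φ)·1 = 28.1
φ = (58.10 − 28.1/1) / 5 = 6.00 mm/h.

φ ≈ 6.00 mm/h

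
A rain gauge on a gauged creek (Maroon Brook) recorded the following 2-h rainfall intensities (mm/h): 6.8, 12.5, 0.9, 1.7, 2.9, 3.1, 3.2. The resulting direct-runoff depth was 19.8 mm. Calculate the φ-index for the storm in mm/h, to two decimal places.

Only the 2 blocks with intensity above φ contribute runoff: 6.8, 12.5 mm/h.
Σ(I−φ)·Δt = d  ⇒  (6.8+12.5 − 2φ)·2 = 19.8
φ = (19.30 − 19.8/2) / 2 = 4.70 mm/h.

φ ≈ 4.70 mm/h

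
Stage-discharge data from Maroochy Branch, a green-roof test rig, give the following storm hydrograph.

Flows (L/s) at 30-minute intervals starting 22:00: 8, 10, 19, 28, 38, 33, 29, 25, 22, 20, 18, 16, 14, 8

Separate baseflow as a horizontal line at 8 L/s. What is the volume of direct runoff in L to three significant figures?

V ≈ 3.17 × 10^5 L

Direct-runoff ordinates (Q − Q_b): 0.0, 2.0, 11.0, 20.0, 30.0, 25.0, 21.0, 17.0, 14.0, 12.0, 10.0, 8.0, 6.0, 0.0 L/s.
ΣQ_DR = 176.0 L/s.
With Δt = 0.5 h = 1800 s, V = ΣQ_DR · Δt = 176.0 × 1800 = 3.17 × 10^5 L.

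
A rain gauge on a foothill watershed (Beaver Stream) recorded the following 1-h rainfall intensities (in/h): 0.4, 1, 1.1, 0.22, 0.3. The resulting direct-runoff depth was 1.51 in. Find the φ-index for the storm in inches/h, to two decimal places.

Only the 3 blocks with intensity above φ contribute runoff: 0.4, 1, 1.1 in/h.
Σ(I−φ)·Δt = d  ⇒  (0.4+1+1.1 − 3φ)·1 = 1.51
φ = (2.500 − 1.51/1) / 3 = 0.33 in/h.

φ ≈ 0.33 in/h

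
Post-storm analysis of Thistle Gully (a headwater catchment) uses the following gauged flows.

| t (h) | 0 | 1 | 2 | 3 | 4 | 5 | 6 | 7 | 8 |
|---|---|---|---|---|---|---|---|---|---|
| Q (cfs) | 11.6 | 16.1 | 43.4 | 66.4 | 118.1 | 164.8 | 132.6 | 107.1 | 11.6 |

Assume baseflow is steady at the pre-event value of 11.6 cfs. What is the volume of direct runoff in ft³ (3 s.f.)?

Direct-runoff ordinates (Q − Q_b): 0.0, 4.5, 31.8, 54.8, 106.5, 153.2, 121.0, 95.5, 0.0 cfs.
ΣQ_DR = 567.3 cfs.
With Δt = 1 h = 3600 s, V = ΣQ_DR · Δt = 567.3 × 3600 = 2.04 × 10^6 ft³.

V ≈ 2.04 × 10^6 ft³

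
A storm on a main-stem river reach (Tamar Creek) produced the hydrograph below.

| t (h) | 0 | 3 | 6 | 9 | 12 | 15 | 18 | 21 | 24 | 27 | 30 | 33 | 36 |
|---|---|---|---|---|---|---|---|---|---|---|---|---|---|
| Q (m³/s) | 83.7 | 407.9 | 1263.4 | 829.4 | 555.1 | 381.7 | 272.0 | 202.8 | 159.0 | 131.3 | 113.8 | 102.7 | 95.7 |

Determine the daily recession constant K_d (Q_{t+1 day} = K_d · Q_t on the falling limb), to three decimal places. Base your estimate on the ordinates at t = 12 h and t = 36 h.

K_d ≈ 0.172

Between t = 12 h and t = 36 h the flow falls from 555.1 to 95.7 m³/s over 8×3 h = 24 h.
Per-interval ratio K = (95.7/555.1)^(1/8) = 0.8027; K_d = K^(24/3) = 0.172.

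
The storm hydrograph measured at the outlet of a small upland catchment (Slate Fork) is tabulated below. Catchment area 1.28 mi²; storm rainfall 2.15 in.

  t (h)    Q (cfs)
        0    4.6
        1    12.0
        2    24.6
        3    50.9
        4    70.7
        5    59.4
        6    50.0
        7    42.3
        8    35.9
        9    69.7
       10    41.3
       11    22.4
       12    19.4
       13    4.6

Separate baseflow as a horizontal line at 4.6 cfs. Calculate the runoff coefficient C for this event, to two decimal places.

C ≈ 0.25

ΣQ_DR = 443.4 cfs; V = ΣQ_DR·Δt = 1.596 × 10^6 ft³.
Runoff depth d = V / A = 0.5368 in.
C = d / P = 0.5368 / 2.15 = 0.25.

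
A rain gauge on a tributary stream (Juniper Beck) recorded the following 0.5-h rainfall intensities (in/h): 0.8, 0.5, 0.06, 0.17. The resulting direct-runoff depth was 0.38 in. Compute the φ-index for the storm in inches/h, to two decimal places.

φ ≈ 0.27 in/h

Only the 2 blocks with intensity above φ contribute runoff: 0.8, 0.5 in/h.
Σ(I−φ)·Δt = d  ⇒  (0.8+0.5 − 2φ)·0.5 = 0.38
φ = (1.300 − 0.38/0.5) / 2 = 0.27 in/h.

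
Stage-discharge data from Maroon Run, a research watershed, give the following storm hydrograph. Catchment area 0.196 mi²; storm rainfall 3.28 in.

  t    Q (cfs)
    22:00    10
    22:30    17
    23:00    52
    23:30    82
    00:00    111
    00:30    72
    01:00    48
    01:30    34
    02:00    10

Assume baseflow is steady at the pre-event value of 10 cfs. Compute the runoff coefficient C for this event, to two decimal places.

C ≈ 0.42

ΣQ_DR = 346.0 cfs; V = ΣQ_DR·Δt = 6.228 × 10^5 ft³.
Runoff depth d = V / A = 1.368 in.
C = d / P = 1.368 / 3.28 = 0.42.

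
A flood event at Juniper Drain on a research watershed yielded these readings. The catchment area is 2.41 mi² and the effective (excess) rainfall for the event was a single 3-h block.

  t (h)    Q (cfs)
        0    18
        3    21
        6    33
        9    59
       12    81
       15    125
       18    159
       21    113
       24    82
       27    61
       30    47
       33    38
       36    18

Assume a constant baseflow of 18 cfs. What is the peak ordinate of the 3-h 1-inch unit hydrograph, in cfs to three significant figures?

Direct runoff: 0.0, 3.0, 15.0, 41.0, 63.0, 107.0, 141.0, 95.0, 64.0, 43.0, 29.0, 20.0, 0.0 cfs; ΣQ_DR = 621.0 cfs, peak = 141.0 cfs.
Runoff depth d = ΣQ_DR·Δt / A = 621.0 × 10800 / (2.41 mi²) = 1.198 in.
The 1-inch UH is the DRH scaled by (1 in)/d, so U_p = 141.0 × 1/1.198 = 118 cfs.

U_p ≈ 118 cfs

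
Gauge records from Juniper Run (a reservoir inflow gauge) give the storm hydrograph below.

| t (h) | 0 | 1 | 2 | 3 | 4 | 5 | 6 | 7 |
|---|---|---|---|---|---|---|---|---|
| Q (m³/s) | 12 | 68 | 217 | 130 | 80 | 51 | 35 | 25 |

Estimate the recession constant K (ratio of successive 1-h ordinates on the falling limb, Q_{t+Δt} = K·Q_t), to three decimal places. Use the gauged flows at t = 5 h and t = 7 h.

K ≈ 0.700

Using the recession-limb readings at t = 5 h and t = 7 h: Q falls from 51 to 25 m³/s over 2 intervals.
K = (Q₂/Q₁)^(1/2) = (25/51)^(1/2) = 0.700.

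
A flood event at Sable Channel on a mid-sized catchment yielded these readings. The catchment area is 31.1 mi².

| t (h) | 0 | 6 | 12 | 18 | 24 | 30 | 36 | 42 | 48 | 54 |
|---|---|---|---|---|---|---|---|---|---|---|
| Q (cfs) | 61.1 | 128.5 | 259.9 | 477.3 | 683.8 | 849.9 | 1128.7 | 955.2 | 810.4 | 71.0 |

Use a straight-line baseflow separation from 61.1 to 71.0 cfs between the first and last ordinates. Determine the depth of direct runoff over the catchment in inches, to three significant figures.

d ≈ 1.42 in

Direct runoff: 0.00, 66.30, 196.60, 412.90, 618.30, 783.30, 1061.00, 886.40, 740.50, 0.00 cfs; ΣQ_DR = 4765 cfs.
V = ΣQ_DR · Δt = 4765 × 21600 s = 1.029 × 10^8 ft³.
Over A = 31.1 mi², depth = V / A = 1.42 in.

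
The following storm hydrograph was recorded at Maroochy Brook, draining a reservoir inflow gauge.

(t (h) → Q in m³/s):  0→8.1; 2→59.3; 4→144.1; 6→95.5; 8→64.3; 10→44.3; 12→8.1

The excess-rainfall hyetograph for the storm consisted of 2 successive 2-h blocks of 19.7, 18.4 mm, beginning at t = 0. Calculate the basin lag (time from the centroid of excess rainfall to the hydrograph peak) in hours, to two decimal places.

Centroid of excess rainfall: t_c = Σ P_i·t̄_i / ΣP_i = 1.9659 h (block centres at 1, 3 h).
Hydrograph peak occurs at t = 4 h, so basin lag t_L = 4 − 1.9659 = 2.03 h.

t_L ≈ 2.03 h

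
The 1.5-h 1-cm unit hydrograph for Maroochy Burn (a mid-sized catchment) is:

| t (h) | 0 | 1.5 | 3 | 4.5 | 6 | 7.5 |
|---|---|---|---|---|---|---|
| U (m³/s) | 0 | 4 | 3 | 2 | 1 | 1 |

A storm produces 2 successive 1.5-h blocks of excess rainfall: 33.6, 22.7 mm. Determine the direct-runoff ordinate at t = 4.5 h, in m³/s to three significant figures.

By discrete convolution, Q_j = Σ (P_i / 10 mm) · U_{j−i}.
At t = 4.5 h (j=3): Q = (33.6/10)·2 + (22.7/10)·3 = 13.5 m³/s.

Q ≈ 13.5 m³/s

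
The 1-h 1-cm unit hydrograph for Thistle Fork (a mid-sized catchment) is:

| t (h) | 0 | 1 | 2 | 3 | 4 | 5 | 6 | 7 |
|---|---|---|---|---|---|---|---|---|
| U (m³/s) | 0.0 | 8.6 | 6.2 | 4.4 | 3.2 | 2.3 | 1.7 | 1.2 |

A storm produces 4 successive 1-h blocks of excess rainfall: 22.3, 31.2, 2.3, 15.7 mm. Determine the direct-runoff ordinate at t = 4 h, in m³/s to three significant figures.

By discrete convolution, Q_j = Σ (P_i / 10 mm) · U_{j−i}.
At t = 4 h (j=4): Q = (22.3/10)·3.2 + (31.2/10)·4.4 + (2.3/10)·6.2 + (15.7/10)·8.6 = 35.8 m³/s.

Q ≈ 35.8 m³/s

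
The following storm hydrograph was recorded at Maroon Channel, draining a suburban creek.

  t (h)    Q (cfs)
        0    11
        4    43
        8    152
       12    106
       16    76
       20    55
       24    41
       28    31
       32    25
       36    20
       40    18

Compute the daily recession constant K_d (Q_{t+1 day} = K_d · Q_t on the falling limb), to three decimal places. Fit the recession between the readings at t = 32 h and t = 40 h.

K_d ≈ 0.373

Between t = 32 h and t = 40 h the flow falls from 25 to 18 cfs over 2×4 h = 8 h.
Per-interval ratio K = (18/25)^(1/2) = 0.8485; K_d = K^(24/4) = 0.373.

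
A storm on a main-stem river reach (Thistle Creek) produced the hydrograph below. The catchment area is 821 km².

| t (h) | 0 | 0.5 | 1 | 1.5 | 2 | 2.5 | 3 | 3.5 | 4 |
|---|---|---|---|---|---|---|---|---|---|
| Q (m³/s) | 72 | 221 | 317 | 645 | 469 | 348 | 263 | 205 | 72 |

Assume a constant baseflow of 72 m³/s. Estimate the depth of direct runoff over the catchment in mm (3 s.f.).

Direct runoff: 0.0, 149.0, 245.0, 573.0, 397.0, 276.0, 191.0, 133.0, 0.0 m³/s; ΣQ_DR = 1964 m³/s.
V = ΣQ_DR · Δt = 1964 × 1800 s = 3.535 × 10^6 m³.
Over A = 821 km², depth = V / A = 4.31 mm.

d ≈ 4.31 mm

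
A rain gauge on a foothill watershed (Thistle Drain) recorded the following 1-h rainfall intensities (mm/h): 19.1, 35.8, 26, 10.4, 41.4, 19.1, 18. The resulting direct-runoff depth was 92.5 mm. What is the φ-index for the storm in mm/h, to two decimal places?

Only the 6 blocks with intensity above φ contribute runoff: 19.1, 35.8, 26, 41.4, 19.1, 18 mm/h.
Σ(I−φ)·Δt = d  ⇒  (19.1+35.8+26+41.4+19.1+18 − 6φ)·1 = 92.5
φ = (159.4 − 92.5/1) / 6 = 11.15 mm/h.

φ ≈ 11.15 mm/h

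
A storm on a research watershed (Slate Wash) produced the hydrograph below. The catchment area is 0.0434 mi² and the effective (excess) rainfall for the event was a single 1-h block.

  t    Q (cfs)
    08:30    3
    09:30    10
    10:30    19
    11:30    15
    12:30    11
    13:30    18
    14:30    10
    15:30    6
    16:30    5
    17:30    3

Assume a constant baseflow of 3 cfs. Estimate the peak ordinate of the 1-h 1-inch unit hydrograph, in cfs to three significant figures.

Direct runoff: 0.0, 7.0, 16.0, 12.0, 8.0, 15.0, 7.0, 3.0, 2.0, 0.0 cfs; ΣQ_DR = 70.00 cfs, peak = 16.0 cfs.
Runoff depth d = ΣQ_DR·Δt / A = 70.00 × 3600 / (0.0434 mi²) = 2.499 in.
The 1-inch UH is the DRH scaled by (1 in)/d, so U_p = 16.0 × 1/2.499 = 6.40 cfs.

U_p ≈ 6.40 cfs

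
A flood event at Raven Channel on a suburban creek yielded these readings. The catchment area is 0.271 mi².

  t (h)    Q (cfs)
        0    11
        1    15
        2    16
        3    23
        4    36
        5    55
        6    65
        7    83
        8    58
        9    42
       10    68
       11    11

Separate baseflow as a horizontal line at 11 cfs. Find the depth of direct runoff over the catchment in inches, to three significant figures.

d ≈ 2.01 in

Direct runoff: 0.0, 4.0, 5.0, 12.0, 25.0, 44.0, 54.0, 72.0, 47.0, 31.0, 57.0, 0.0 cfs; ΣQ_DR = 351.0 cfs.
V = ΣQ_DR · Δt = 351.0 × 3600 s = 1.264 × 10^6 ft³.
Over A = 0.271 mi², depth = V / A = 2.01 in.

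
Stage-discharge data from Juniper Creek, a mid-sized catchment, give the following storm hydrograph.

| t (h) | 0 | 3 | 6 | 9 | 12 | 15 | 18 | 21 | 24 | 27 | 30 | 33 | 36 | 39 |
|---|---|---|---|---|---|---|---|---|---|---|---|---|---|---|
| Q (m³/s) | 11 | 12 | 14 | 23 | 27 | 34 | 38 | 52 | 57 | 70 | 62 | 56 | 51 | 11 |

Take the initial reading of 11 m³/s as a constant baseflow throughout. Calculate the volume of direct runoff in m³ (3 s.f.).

Direct-runoff ordinates (Q − Q_b): 0.0, 1.0, 3.0, 12.0, 16.0, 23.0, 27.0, 41.0, 46.0, 59.0, 51.0, 45.0, 40.0, 0.0 m³/s.
ΣQ_DR = 364.0 m³/s.
With Δt = 3 h = 10800 s, V = ΣQ_DR · Δt = 364.0 × 10800 = 3.93 × 10^6 m³.

V ≈ 3.93 × 10^6 m³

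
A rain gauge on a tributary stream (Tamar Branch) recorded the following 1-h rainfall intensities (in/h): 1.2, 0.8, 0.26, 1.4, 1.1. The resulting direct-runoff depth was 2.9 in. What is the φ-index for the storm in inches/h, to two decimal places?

Only the 4 blocks with intensity above φ contribute runoff: 1.2, 0.8, 1.4, 1.1 in/h.
Σ(I−φ)·Δt = d  ⇒  (1.2+0.8+1.4+1.1 − 4φ)·1 = 2.9
φ = (4.500 − 2.9/1) / 4 = 0.40 in/h.

φ ≈ 0.40 in/h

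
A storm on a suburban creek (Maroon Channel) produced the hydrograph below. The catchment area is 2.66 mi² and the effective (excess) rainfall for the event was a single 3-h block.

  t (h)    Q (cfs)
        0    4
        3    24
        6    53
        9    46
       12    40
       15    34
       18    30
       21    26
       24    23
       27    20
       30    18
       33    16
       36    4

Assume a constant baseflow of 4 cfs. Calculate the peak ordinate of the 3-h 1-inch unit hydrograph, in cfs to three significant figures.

Direct runoff: 0.0, 20.0, 49.0, 42.0, 36.0, 30.0, 26.0, 22.0, 19.0, 16.0, 14.0, 12.0, 0.0 cfs; ΣQ_DR = 286.0 cfs, peak = 49.0 cfs.
Runoff depth d = ΣQ_DR·Δt / A = 286.0 × 10800 / (2.66 mi²) = 0.4998 in.
The 1-inch UH is the DRH scaled by (1 in)/d, so U_p = 49.0 × 1/0.4998 = 98.0 cfs.

U_p ≈ 98.0 cfs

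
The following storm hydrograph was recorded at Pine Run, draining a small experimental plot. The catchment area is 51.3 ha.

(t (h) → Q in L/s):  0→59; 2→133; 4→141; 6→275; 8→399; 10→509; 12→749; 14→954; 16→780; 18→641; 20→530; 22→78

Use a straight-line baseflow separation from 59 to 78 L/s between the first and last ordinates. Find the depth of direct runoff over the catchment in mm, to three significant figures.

d ≈ 62.1 mm

Direct runoff: 0.00, 72.27, 78.55, 210.82, 333.09, 441.36, 679.64, 882.91, 707.18, 566.45, 453.73, 0.00 L/s; ΣQ_DR = 4426 L/s.
V = ΣQ_DR · Δt = 4426 × 7200 s = 3.187 × 10^7 L.
Over A = 51.3 ha, depth = V / A = 62.1 mm.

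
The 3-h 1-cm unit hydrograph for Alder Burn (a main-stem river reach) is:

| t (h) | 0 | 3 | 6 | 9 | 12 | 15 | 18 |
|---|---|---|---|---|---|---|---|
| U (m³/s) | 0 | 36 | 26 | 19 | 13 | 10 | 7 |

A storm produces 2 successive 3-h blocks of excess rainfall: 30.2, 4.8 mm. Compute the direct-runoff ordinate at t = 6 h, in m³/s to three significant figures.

By discrete convolution, Q_j = Σ (P_i / 10 mm) · U_{j−i}.
At t = 6 h (j=2): Q = (30.2/10)·26 + (4.8/10)·36 = 95.8 m³/s.

Q ≈ 95.8 m³/s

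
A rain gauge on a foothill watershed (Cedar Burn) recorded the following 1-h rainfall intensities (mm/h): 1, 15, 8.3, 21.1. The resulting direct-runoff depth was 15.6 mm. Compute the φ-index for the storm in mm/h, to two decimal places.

φ ≈ 10.25 mm/h

Only the 2 blocks with intensity above φ contribute runoff: 15, 21.1 mm/h.
Σ(I−φ)·Δt = d  ⇒  (15+21.1 − 2φ)·1 = 15.6
φ = (36.10 − 15.6/1) / 2 = 10.25 mm/h.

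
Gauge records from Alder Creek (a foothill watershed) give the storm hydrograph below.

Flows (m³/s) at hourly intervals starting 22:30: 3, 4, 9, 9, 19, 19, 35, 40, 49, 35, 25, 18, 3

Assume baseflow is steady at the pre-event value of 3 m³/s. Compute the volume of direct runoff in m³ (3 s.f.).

V ≈ 8.24 × 10^5 m³

Direct-runoff ordinates (Q − Q_b): 0.0, 1.0, 6.0, 6.0, 16.0, 16.0, 32.0, 37.0, 46.0, 32.0, 22.0, 15.0, 0.0 m³/s.
ΣQ_DR = 229.0 m³/s.
With Δt = 1 h = 3600 s, V = ΣQ_DR · Δt = 229.0 × 3600 = 8.24 × 10^5 m³.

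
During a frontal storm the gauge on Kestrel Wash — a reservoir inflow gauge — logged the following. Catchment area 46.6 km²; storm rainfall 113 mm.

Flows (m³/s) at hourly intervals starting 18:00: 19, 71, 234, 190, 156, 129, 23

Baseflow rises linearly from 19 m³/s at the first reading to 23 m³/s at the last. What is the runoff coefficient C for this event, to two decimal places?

ΣQ_DR = 675.0 m³/s; V = ΣQ_DR·Δt = 2.430 × 10^6 m³.
Runoff depth d = V / A = 52.15 mm.
C = d / P = 52.15 / 113 = 0.46.

C ≈ 0.46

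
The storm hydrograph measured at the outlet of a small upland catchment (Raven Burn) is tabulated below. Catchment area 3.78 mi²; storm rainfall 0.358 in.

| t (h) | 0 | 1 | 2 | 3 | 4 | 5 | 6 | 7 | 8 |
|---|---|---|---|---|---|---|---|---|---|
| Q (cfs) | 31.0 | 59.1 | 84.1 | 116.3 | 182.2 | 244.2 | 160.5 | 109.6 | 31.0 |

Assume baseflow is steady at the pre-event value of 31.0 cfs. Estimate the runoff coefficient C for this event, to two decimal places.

ΣQ_DR = 739.0 cfs; V = ΣQ_DR·Δt = 2.660 × 10^6 ft³.
Runoff depth d = V / A = 0.3029 in.
C = d / P = 0.3029 / 0.358 = 0.85.

C ≈ 0.85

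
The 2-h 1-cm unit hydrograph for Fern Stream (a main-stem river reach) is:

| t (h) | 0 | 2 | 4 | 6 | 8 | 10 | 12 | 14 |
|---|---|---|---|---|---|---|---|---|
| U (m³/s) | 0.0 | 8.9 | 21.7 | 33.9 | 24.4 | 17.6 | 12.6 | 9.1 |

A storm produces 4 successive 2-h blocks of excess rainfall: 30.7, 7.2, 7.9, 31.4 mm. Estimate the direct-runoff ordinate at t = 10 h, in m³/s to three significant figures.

Q ≈ 167 m³/s

By discrete convolution, Q_j = Σ (P_i / 10 mm) · U_{j−i}.
At t = 10 h (j=5): Q = (30.7/10)·17.6 + (7.2/10)·24.4 + (7.9/10)·33.9 + (31.4/10)·21.7 = 167 m³/s.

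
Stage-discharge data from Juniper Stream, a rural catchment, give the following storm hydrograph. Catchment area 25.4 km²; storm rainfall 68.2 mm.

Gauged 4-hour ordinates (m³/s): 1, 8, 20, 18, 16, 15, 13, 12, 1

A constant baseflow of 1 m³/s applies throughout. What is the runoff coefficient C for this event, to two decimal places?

ΣQ_DR = 95.00 m³/s; V = ΣQ_DR·Δt = 1.368 × 10^6 m³.
Runoff depth d = V / A = 53.86 mm.
C = d / P = 53.86 / 68.2 = 0.79.

C ≈ 0.79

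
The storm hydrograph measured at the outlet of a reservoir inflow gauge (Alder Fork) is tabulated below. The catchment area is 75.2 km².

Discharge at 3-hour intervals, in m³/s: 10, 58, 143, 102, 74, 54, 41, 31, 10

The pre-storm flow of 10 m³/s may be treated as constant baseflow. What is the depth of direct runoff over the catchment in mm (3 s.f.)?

d ≈ 62.2 mm

Direct runoff: 0.0, 48.0, 133.0, 92.0, 64.0, 44.0, 31.0, 21.0, 0.0 m³/s; ΣQ_DR = 433.0 m³/s.
V = ΣQ_DR · Δt = 433.0 × 10800 s = 4.676 × 10^6 m³.
Over A = 75.2 km², depth = V / A = 62.2 mm.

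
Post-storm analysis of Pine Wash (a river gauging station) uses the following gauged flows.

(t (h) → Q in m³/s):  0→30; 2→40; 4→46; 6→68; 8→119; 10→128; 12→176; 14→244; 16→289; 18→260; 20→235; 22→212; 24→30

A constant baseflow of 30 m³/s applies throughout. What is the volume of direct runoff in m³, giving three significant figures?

Direct-runoff ordinates (Q − Q_b): 0.0, 10.0, 16.0, 38.0, 89.0, 98.0, 146.0, 214.0, 259.0, 230.0, 205.0, 182.0, 0.0 m³/s.
ΣQ_DR = 1487 m³/s.
With Δt = 2 h = 7200 s, V = ΣQ_DR · Δt = 1487 × 7200 = 1.07 × 10^7 m³.

V ≈ 1.07 × 10^7 m³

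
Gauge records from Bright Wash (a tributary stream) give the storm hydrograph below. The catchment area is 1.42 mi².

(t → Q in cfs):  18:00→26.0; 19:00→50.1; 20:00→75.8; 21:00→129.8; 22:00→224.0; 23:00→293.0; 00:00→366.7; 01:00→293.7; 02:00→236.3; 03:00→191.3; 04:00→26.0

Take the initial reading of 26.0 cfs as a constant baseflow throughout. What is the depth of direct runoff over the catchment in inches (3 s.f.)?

Direct runoff: 0.0, 24.1, 49.8, 103.8, 198.0, 267.0, 340.7, 267.7, 210.3, 165.3, 0.0 cfs; ΣQ_DR = 1627 cfs.
V = ΣQ_DR · Δt = 1627 × 3600 s = 5.856 × 10^6 ft³.
Over A = 1.42 mi², depth = V / A = 1.78 in.

d ≈ 1.78 in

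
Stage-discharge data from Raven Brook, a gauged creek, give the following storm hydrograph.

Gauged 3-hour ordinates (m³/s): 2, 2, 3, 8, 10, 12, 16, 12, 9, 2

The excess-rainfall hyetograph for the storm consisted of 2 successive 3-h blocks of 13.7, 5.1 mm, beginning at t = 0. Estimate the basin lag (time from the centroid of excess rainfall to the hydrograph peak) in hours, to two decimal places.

t_L ≈ 15.69 h

Centroid of excess rainfall: t_c = Σ P_i·t̄_i / ΣP_i = 2.3138 h (block centres at 1.5, 4.5 h).
Hydrograph peak occurs at t = 18 h, so basin lag t_L = 18 − 2.3138 = 15.69 h.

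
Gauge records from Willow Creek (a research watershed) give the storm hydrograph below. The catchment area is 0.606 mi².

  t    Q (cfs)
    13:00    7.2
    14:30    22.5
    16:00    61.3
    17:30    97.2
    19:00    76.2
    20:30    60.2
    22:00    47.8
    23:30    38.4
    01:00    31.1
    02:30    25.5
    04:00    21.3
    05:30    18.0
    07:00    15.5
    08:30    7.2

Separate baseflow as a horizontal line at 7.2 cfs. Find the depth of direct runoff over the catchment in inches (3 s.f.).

d ≈ 1.64 in

Direct runoff: 0.0, 15.3, 54.1, 90.0, 69.0, 53.0, 40.6, 31.2, 23.9, 18.3, 14.1, 10.8, 8.3, 0.0 cfs; ΣQ_DR = 428.6 cfs.
V = ΣQ_DR · Δt = 428.6 × 5400 s = 2.314 × 10^6 ft³.
Over A = 0.606 mi², depth = V / A = 1.64 in.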